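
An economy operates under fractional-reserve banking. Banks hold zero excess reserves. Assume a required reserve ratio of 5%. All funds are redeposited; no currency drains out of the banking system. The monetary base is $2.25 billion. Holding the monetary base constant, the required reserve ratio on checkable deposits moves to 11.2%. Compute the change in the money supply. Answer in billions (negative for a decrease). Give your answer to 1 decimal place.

Initially m₁ = 1 / (0.05) = 20, so M₁ = 20 × 2.25 = 45 billion.
After the change m₂ = 1 / (0.112) ≈ 8.9286, so M₂ = 8.9286 × 2.25 ≈ 20.0893 billion.
ΔM = M₂ − M₁ = 20.0893 − 45 = -24.9107 billion.

-24.9 billion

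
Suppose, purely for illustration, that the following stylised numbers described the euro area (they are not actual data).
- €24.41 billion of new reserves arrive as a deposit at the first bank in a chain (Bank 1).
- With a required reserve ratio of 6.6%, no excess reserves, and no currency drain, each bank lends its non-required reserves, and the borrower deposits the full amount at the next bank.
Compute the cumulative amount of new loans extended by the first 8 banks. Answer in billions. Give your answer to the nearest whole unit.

Bank i lends (1 − rr)^i of the original deposit: Bank 1 lends 24.41·0.9340 ≈ 22.7989, Bank 2 lends 24.41·0.9340² ≈ 21.2942, and so on.
Summing a geometric series: total = 24.41·[0.9340·(1 − 0.9340^8) / (1 − 0.9340)] ≈ 145.3852 billion.

€145 billion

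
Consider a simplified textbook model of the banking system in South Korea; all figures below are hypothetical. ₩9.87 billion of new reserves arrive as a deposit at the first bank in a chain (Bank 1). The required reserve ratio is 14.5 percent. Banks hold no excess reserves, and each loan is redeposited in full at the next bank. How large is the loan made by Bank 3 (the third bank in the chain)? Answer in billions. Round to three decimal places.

Each bank lends a fraction (1 − rr) = 0.8550 of the deposit it receives, so Bank 3 receives 9.87·0.8550^2 and lends 9.87·0.8550^3 ≈ 6.1690 billion.

₩6.169 billion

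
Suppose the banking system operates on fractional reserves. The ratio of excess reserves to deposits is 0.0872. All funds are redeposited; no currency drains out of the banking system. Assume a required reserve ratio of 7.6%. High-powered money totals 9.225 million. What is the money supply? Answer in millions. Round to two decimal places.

The money multiplier is m = 1 / (rr + e) = 1 / (0.076 + 0.0872) ≈ 6.1275.
So M = m × MB = 6.1275 × 9.225 ≈ 56.5262 million.

56.53 million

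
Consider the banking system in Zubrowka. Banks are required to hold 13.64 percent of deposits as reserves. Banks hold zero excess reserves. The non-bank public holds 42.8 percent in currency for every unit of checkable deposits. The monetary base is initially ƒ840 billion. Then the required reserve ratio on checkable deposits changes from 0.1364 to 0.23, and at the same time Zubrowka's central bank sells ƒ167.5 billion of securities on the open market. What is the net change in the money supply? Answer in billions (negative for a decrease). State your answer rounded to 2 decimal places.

Before: m₁ = (1 + 0.428) / (0.1364 + 0.428) ≈ 2.530120, MB₁ = 840, so M₁ = 2.530120 × 840 = 2125.3008 billion.
After: m₂ = (1 + 0.428) / (0.23 + 0.428) ≈ 2.170213, MB₂ = 840 − 167.5 = 672.5, so M₂ = 2.170213 × 672.5 ≈ 1459.4682 billion.
ΔM = M₂ − M₁ = 1459.4682 − 2125.3008 = -665.8326 billion.

-665.83 billion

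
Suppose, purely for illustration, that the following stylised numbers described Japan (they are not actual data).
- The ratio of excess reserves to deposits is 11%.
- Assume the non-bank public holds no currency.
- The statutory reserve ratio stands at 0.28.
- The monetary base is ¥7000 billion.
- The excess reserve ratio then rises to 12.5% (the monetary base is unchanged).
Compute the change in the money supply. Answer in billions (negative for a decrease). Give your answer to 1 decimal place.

Initially m₁ = 1 / (0.28 + 0.11) ≈ 2.564103, so M₁ = 2.564103 × 7000 = 17948.721 billion.
After the change m₂ = 1 / (0.28 + 0.125) ≈ 2.469136, so M₂ = 2.469136 × 7000 = 17283.952 billion.
ΔM = M₂ − M₁ = 17283.952 − 17948.721 = -664.769 billion.

-664.8 billion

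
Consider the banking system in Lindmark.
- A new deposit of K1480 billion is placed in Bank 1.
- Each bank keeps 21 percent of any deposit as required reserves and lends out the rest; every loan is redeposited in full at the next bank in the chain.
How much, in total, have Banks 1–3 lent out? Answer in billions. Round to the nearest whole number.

K2823 billion

Bank i lends (1 − rr)^i of the original deposit: Bank 1 lends 1480·0.7900 = 1169.2000, Bank 2 lends 1480·0.7900² = 923.6680, and so on.
Summing a geometric series: total = 1480·[0.7900·(1 − 0.7900^3) / (1 − 0.7900)] ≈ 2822.5657 billion.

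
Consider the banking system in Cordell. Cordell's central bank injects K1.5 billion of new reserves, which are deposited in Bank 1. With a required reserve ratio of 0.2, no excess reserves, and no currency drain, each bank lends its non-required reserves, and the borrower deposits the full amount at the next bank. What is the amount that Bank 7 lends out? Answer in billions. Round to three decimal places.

K0.315 billion

Each bank lends a fraction (1 − rr) = 0.8000 of the deposit it receives, so Bank 7 receives 1.5·0.8000^6 and lends 1.5·0.8000^7 ≈ 0.3146 billion.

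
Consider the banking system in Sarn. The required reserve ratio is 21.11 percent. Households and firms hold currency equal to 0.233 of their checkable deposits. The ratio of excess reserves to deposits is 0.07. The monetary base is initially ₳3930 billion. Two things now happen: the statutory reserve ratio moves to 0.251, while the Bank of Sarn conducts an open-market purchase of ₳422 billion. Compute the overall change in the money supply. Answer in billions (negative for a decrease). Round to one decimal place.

Before: m₁ = (1 + 0.233) / (0.2111 + 0.07 + 0.233) ≈ 2.398366, MB₁ = 3930, so M₁ = 2.398366 × 3930 ≈ 9425.5784 billion.
After: m₂ = (1 + 0.233) / (0.251 + 0.07 + 0.233) ≈ 2.225632, MB₂ = 3930 + 422 = 4352, so M₂ = 2.225632 × 4352 ≈ 9685.9505 billion.
ΔM = M₂ − M₁ = 9685.9505 − 9425.5784 = 260.3721 billion.

₳260.4 billion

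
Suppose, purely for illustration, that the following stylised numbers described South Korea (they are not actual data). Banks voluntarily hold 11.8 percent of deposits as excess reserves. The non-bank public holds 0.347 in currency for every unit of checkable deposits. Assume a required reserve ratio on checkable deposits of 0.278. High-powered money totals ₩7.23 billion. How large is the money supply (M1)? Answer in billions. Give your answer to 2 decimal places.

₩13.11 billion

The money multiplier is m = (1 + c) / (rr + e + c) = (1 + 0.347) / (0.278 + 0.118 + 0.347) ≈ 1.8129.
So M = m × MB = 1.8129 × 7.23 ≈ 13.1073 billion.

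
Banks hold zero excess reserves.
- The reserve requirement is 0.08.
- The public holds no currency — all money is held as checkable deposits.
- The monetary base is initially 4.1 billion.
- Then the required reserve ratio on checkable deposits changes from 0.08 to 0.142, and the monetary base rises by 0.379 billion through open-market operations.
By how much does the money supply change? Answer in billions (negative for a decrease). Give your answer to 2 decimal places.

Before: m₁ = 1 / (0.08) = 12.5, MB₁ = 4.1, so M₁ = 12.5 × 4.1 = 51.25 billion.
After: m₂ = 1 / (0.142) ≈ 7.0423, MB₂ = 4.1 + 0.379 = 4.479, so M₂ = 7.0423 × 4.479 ≈ 31.5425 billion.
ΔM = M₂ − M₁ = 31.5425 − 51.25 = -19.7075 billion.

-19.71 billion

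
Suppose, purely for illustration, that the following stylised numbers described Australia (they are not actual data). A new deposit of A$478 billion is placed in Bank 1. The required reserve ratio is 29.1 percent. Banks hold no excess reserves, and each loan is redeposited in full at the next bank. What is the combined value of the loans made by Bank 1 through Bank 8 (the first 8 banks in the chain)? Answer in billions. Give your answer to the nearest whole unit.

A$1090 billion

Bank i lends (1 − rr)^i of the original deposit: Bank 1 lends 478·0.7090 = 338.9020, Bank 2 lends 478·0.7090² ≈ 240.2815, and so on.
Summing a geometric series: total = 478·[0.7090·(1 − 0.7090^8) / (1 − 0.7090)] ≈ 1090.2497 billion.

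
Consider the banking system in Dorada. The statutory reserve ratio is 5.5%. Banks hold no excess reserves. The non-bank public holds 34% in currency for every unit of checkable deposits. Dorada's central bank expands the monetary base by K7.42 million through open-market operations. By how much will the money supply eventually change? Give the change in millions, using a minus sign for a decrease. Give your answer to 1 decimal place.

The money multiplier is m = (1 + c) / (rr + c) = (1 + 0.34) / (0.055 + 0.34) ≈ 3.3924.
The purchase adds 7.42 million of base, so ΔM = m × ΔMB = 3.3924 × (+7.42) ≈ 25.1716 million.

K25.2 million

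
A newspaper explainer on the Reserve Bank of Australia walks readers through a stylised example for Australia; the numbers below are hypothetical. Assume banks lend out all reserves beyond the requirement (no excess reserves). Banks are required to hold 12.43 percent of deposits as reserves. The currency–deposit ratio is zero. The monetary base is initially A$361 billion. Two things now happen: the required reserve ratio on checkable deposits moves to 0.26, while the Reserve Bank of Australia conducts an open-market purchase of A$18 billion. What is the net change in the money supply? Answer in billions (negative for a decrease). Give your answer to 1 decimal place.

Before: m₁ = 1 / (0.1243) ≈ 8.04505, MB₁ = 361, so M₁ = 8.04505 × 361 ≈ 2904.2631 billion.
After: m₂ = 1 / (0.26) ≈ 3.84615, MB₂ = 361 + 18 = 379, so M₂ = 3.84615 × 379 ≈ 1457.6908 billion.
ΔM = M₂ − M₁ = 1457.6908 − 2904.2631 = -1446.5723 billion.

-1446.6 billion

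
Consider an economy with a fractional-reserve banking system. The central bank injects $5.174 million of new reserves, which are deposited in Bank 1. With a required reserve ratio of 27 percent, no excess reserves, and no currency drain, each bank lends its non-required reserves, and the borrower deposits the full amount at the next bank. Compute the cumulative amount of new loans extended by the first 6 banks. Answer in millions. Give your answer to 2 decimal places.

Bank i lends (1 − rr)^i of the original deposit: Bank 1 lends 5.174·0.7300 ≈ 3.7770, Bank 2 lends 5.174·0.7300² ≈ 2.7572, and so on.
Summing a geometric series: total = 5.174·[0.7300·(1 − 0.7300^6) / (1 − 0.7300)] ≈ 11.8720 million.

$11.87 million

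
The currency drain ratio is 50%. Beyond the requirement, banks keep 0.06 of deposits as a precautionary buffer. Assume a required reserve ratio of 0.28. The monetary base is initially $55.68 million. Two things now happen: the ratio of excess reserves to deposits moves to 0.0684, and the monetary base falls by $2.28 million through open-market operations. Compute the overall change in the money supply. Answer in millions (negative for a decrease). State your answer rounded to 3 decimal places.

Before: m₁ = (1 + 0.5) / (0.28 + 0.06 + 0.5) ≈ 1.785714, MB₁ = 55.68, so M₁ = 1.785714 × 55.68 ≈ 99.4286 million.
After: m₂ = (1 + 0.5) / (0.28 + 0.0684 + 0.5) ≈ 1.768034, MB₂ = 55.68 − 2.28 = 53.4, so M₂ = 1.768034 × 53.4 ≈ 94.413 million.
ΔM = M₂ − M₁ = 94.413 − 99.4286 = -5.0156 million.

-5.016 million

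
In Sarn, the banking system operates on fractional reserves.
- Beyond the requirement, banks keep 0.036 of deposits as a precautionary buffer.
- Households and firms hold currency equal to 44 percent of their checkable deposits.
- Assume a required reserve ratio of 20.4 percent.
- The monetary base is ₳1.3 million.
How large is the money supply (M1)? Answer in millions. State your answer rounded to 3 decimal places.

₳2.753 million

The money multiplier is m = (1 + c) / (rr + e + c) = (1 + 0.44) / (0.204 + 0.036 + 0.44) ≈ 2.11765.
So M = m × MB = 2.11765 × 1.3 ≈ 2.7529 million.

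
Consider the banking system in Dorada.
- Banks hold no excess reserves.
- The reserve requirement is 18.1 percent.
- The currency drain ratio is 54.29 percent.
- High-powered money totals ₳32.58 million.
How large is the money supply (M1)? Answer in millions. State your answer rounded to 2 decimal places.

₳69.44 million

The money multiplier is m = (1 + c) / (rr + c) = (1 + 0.5429) / (0.181 + 0.5429) ≈ 2.13137.
So M = m × MB = 2.13137 × 32.58 ≈ 69.44 million.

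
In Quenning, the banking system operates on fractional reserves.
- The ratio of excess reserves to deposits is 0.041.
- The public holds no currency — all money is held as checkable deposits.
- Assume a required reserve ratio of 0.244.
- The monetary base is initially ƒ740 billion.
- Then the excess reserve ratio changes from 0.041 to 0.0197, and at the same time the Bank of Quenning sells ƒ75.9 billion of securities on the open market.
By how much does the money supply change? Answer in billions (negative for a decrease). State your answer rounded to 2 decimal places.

Before: m₁ = 1 / (0.244 + 0.041) ≈ 3.508772, MB₁ = 740, so M₁ = 3.508772 × 740 ≈ 2596.4913 billion.
After: m₂ = 1 / (0.244 + 0.0197) ≈ 3.792188, MB₂ = 740 − 75.9 = 664.1, so M₂ = 3.792188 × 664.1 ≈ 2518.3921 billion.
ΔM = M₂ − M₁ = 2518.3921 − 2596.4913 = -78.0992 billion.

-78.10 billion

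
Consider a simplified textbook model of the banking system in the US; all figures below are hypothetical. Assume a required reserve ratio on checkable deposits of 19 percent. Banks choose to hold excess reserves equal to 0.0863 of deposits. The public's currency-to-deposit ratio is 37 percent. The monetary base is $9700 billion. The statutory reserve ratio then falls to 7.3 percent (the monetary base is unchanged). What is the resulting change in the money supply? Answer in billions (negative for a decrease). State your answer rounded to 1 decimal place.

$4545.1 billion

Initially m₁ = (1 + 0.37) / (0.19 + 0.0863 + 0.37) ≈ 2.119759, so M₁ = 2.119759 × 9700 = 20561.6623 billion.
After the change m₂ = (1 + 0.37) / (0.073 + 0.0863 + 0.37) ≈ 2.588324, so M₂ = 2.588324 × 9700 = 25106.7428 billion.
ΔM = M₂ − M₁ = 25106.7428 − 20561.6623 = 4545.0805 billion.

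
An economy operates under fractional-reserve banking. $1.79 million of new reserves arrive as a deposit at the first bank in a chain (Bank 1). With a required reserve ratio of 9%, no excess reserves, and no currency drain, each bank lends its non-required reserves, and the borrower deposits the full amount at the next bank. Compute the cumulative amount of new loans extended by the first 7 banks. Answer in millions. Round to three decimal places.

$8.746 million

Bank i lends (1 − rr)^i of the original deposit: Bank 1 lends 1.79·0.9100 = 1.6289, Bank 2 lends 1.79·0.9100² ≈ 1.4823, and so on.
Summing a geometric series: total = 1.79·[0.9100·(1 − 0.9100^7) / (1 − 0.9100)] ≈ 8.7461 million.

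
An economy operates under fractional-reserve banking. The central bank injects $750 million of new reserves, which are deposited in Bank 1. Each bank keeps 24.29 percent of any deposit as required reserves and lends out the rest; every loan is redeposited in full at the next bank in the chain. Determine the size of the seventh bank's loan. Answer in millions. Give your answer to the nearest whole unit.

Each bank lends a fraction (1 − rr) = 0.7571 of the deposit it receives, so Bank 7 receives 750·0.7571^6 and lends 750·0.7571^7 ≈ 106.9385 million.

$107 million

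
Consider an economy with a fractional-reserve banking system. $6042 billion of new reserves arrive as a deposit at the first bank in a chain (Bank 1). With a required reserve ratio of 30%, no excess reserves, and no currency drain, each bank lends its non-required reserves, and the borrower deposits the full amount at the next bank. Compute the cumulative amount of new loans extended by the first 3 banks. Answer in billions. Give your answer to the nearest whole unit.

$9262 billion

Bank i lends (1 − rr)^i of the original deposit: Bank 1 lends 6042·0.7000 = 4229.4000, Bank 2 lends 6042·0.7000² = 2960.5800, and so on.
Summing a geometric series: total = 6042·[0.7000·(1 − 0.7000^3) / (1 − 0.7000)] = 9262.3860 billion.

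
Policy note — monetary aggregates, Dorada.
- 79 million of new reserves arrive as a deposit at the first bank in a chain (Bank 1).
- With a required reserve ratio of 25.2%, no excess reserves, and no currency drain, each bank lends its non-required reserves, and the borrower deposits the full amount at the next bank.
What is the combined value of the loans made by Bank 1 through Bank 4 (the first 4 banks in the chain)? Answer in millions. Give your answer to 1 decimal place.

161.1 million

Bank i lends (1 − rr)^i of the original deposit: Bank 1 lends 79·0.7480 = 59.0920, Bank 2 lends 79·0.7480² ≈ 44.2008, and so on.
Summing a geometric series: total = 79·[0.7480·(1 − 0.7480^4) / (1 − 0.7480)] ≈ 161.0856 million.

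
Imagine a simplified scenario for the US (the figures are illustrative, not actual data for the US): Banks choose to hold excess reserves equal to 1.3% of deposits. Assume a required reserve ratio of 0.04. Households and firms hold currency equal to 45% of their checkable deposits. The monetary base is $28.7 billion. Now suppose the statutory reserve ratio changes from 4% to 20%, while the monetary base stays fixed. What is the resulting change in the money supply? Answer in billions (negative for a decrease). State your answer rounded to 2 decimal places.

-19.97 billion

Initially m₁ = (1 + 0.45) / (0.04 + 0.013 + 0.45) ≈ 2.88270, so M₁ = 2.88270 × 28.7 ≈ 82.7335 billion.
After the change m₂ = (1 + 0.45) / (0.2 + 0.013 + 0.45) ≈ 2.18703, so M₂ = 2.18703 × 28.7 ≈ 62.7678 billion.
ΔM = M₂ − M₁ = 62.7678 − 82.7335 = -19.9657 billion.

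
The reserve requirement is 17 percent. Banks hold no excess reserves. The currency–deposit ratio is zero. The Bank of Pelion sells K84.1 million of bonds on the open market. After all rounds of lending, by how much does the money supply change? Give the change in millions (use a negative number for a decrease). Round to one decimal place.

The simple money multiplier is m = 1/rr = 1/0.17 ≈ 5.8824.
An open-market sale reduces the monetary base by 84.1 million, so ΔM = m × ΔMB = 5.8824 × (−84.1) ≈ -494.7098 million.

-494.7 million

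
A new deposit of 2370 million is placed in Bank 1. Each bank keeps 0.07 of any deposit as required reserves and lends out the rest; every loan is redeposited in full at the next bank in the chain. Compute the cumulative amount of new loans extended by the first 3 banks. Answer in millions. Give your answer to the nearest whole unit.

6160 million

Bank i lends (1 − rr)^i of the original deposit: Bank 1 lends 2370·0.9300 = 2204.1000, Bank 2 lends 2370·0.9300² = 2049.8130, and so on.
Summing a geometric series: total = 2370·[0.9300·(1 − 0.9300^3) / (1 − 0.9300)] ≈ 6160.2391 million.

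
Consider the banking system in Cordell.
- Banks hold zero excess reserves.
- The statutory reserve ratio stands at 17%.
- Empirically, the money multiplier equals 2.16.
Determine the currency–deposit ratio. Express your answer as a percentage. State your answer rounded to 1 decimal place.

54.6%

Using m = 2.16. From m = (1 + c)/(c + rr + e), rearranging gives 1 + c = m·(c + rr + e), so c·(1 − m) = m·(rr + e) − 1.
Hence c = [m·(rr + e) − 1]/(1 − m) = [2.16 × (0.17 + 0) − 1] / (1 − 2.16) ≈ 0.545517.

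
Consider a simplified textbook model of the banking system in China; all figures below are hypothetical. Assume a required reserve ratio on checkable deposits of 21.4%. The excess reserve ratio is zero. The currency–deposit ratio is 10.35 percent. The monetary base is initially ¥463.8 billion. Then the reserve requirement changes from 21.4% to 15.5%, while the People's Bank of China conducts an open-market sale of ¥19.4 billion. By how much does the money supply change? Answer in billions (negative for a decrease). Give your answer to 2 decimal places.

¥285.10 billion

Before: m₁ = (1 + 0.1035) / (0.214 + 0.1035) ≈ 3.475591, MB₁ = 463.8, so M₁ = 3.475591 × 463.8 ≈ 1611.9791 billion.
After: m₂ = (1 + 0.1035) / (0.155 + 0.1035) ≈ 4.268859, MB₂ = 463.8 − 19.4 = 444.4, so M₂ = 4.268859 × 444.4 ≈ 1897.0809 billion.
ΔM = M₂ − M₁ = 1897.0809 − 1611.9791 = 285.1018 billion.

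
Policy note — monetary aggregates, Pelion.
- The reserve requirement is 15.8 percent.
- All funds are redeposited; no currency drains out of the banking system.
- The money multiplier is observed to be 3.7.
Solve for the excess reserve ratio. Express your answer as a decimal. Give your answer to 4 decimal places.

0.1123

Using m = 3.7. Since m = (1 + c)/(c + rr + e), the denominator satisfies c + rr + e = (1 + c)/m = (1 + 0) / 3.7 ≈ 0.270270.
With c = 0 and rr = 0.158, the excess reserve ratio is 0.270270 − 0 − 0.158 = 0.11227.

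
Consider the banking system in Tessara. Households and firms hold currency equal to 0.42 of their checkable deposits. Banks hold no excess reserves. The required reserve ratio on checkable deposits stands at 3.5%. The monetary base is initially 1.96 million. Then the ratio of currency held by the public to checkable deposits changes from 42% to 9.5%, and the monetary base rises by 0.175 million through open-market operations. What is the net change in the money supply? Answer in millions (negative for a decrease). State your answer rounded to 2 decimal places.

Before: m₁ = (1 + 0.42) / (0.035 + 0.42) ≈ 3.1209, MB₁ = 1.96, so M₁ = 3.1209 × 1.96 ≈ 6.117 million.
After: m₂ = (1 + 0.095) / (0.035 + 0.095) ≈ 8.4231, MB₂ = 1.96 + 0.175 = 2.135, so M₂ = 8.4231 × 2.135 ≈ 17.9833 million.
ΔM = M₂ − M₁ = 17.9833 − 6.117 = 11.8663 million.

11.87 million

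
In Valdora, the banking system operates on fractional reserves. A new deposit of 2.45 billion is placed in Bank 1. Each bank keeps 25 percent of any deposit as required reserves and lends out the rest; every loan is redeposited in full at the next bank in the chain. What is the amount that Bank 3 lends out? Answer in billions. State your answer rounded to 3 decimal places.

Each bank lends a fraction (1 − rr) = 0.7500 of the deposit it receives, so Bank 3 receives 2.45·0.7500^2 and lends 2.45·0.7500^3 ≈ 1.0336 billion.

1.034 billion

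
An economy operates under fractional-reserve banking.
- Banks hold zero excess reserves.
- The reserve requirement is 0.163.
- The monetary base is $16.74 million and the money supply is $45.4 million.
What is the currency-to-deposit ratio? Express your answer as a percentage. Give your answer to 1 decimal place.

Using m = M/MB = 45.4/16.74 ≈ 2.712067. From m = (1 + c)/(c + rr + e), rearranging gives 1 + c = m·(c + rr + e), so c·(1 − m) = m·(rr + e) − 1.
Hence c = [m·(rr + e) − 1]/(1 − m) = [2.712067 × (0.163 + 0) − 1] / (1 − 2.712067) ≈ 0.325883.

32.6%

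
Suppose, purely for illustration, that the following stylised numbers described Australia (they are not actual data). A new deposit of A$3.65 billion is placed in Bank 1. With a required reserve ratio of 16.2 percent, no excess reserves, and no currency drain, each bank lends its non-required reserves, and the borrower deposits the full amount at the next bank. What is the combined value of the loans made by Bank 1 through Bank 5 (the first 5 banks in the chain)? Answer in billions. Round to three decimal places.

Bank i lends (1 − rr)^i of the original deposit: Bank 1 lends 3.65·0.8380 = 3.0587, Bank 2 lends 3.65·0.8380² ≈ 2.5632, and so on.
Summing a geometric series: total = 3.65·[0.8380·(1 − 0.8380^5) / (1 − 0.8380)] ≈ 11.0782 billion.

A$11.078 billion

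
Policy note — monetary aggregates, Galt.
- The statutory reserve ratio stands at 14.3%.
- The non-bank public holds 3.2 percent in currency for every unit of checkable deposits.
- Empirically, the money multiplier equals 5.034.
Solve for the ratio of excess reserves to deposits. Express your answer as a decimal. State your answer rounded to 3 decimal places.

0.030

Using m = 5.034. Since m = (1 + c)/(c + rr + e), the denominator satisfies c + rr + e = (1 + c)/m = (1 + 0.032) / 5.034 ≈ 0.205006.
With c = 0.032 and rr = 0.143, the ratio of excess reserves to deposits is 0.205006 − 0.032 − 0.143 = 0.030006.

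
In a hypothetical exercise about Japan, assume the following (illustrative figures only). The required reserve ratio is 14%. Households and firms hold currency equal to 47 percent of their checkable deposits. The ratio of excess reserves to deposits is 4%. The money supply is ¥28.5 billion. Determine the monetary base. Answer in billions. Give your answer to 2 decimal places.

The money multiplier is m = (1 + c) / (rr + e + c) = (1 + 0.47) / (0.14 + 0.04 + 0.47) ≈ 2.26154.
MB = M / m = 28.5 / 2.26154 ≈ 12.602 billion.

¥12.60 billion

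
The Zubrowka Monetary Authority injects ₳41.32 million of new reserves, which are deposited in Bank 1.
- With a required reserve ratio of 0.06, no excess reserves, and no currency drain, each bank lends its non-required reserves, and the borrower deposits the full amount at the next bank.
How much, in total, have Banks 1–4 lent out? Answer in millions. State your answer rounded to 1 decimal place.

₳141.9 million

Bank i lends (1 − rr)^i of the original deposit: Bank 1 lends 41.32·0.9400 = 38.8408, Bank 2 lends 41.32·0.9400² ≈ 36.5104, and so on.
Summing a geometric series: total = 41.32·[0.9400·(1 − 0.9400^4) / (1 − 0.9400)] ≈ 141.9314 million.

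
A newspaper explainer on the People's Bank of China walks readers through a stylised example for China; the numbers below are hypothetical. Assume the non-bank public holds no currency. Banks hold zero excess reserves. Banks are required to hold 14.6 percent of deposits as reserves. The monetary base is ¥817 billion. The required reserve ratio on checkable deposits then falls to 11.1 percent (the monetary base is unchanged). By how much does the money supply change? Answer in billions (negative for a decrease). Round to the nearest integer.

Initially m₁ = 1 / (0.146) ≈ 6.8493, so M₁ = 6.8493 × 817 = 5595.8781 billion.
After the change m₂ = 1 / (0.111) ≈ 9.0090, so M₂ = 9.0090 × 817 = 7360.353 billion.
ΔM = M₂ − M₁ = 7360.353 − 5595.8781 = 1764.4749 billion.

¥1764 billion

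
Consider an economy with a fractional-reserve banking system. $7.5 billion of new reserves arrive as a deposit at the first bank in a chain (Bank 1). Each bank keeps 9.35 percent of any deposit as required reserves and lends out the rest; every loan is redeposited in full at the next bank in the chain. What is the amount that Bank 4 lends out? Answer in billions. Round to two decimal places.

$5.06 billion

Each bank lends a fraction (1 − rr) = 0.9065 of the deposit it receives, so Bank 4 receives 7.5·0.9065^3 and lends 7.5·0.9065^4 ≈ 5.0645 billion.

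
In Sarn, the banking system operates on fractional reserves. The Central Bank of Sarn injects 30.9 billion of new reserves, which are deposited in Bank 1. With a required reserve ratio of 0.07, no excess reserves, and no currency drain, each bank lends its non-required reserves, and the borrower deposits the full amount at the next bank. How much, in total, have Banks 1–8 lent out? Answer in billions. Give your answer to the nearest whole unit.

181 billion

Bank i lends (1 − rr)^i of the original deposit: Bank 1 lends 30.9·0.9300 = 28.7370, Bank 2 lends 30.9·0.9300² ≈ 26.7254, and so on.
Summing a geometric series: total = 30.9·[0.9300·(1 − 0.9300^8) / (1 − 0.9300)] ≈ 180.8043 billion.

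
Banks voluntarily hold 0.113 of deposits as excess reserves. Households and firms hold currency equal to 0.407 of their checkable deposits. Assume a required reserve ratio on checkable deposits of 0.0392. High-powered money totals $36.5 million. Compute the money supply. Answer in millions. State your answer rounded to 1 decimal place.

$91.8 million

The money multiplier is m = (1 + c) / (rr + e + c) = (1 + 0.407) / (0.0392 + 0.113 + 0.407) ≈ 2.5161.
So M = m × MB = 2.5161 × 36.5 ≈ 91.8376 million.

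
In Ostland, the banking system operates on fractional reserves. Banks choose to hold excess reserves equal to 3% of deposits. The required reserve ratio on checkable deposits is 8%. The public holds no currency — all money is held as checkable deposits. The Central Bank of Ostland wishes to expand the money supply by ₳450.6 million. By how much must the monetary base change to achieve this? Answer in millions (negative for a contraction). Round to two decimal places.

₳49.57 million

The money multiplier is m = 1 / (rr + e) = 1 / (0.08 + 0.03) ≈ 9.090909.
ΔMB = ΔM / m = (+450.6) / 9.090909 ≈ 49.566 million.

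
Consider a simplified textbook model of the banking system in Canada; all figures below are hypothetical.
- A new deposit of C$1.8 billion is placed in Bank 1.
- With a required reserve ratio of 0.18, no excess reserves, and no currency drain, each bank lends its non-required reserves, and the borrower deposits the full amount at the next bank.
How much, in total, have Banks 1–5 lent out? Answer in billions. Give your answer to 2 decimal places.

Bank i lends (1 − rr)^i of the original deposit: Bank 1 lends 1.8·0.8200 = 1.4760, Bank 2 lends 1.8·0.8200² ≈ 1.2103, and so on.
Summing a geometric series: total = 1.8·[0.8200·(1 − 0.8200^5) / (1 − 0.8200)] ≈ 5.1599 billion.

C$5.16 billion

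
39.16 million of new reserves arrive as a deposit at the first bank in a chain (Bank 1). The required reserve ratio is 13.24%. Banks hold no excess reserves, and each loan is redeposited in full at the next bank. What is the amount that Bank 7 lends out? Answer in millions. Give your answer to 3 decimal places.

Each bank lends a fraction (1 − rr) = 0.8676 of the deposit it receives, so Bank 7 receives 39.16·0.8676^6 and lends 39.16·0.8676^7 ≈ 14.4904 million.

14.490 million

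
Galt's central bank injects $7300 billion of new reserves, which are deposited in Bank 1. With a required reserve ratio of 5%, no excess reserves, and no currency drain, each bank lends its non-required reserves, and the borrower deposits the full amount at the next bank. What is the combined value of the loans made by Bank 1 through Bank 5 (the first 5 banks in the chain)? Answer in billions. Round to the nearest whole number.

Bank i lends (1 − rr)^i of the original deposit: Bank 1 lends 7300·0.9500 = 6935.0000, Bank 2 lends 7300·0.9500² = 6588.2500, and so on.
Summing a geometric series: total = 7300·[0.9500·(1 − 0.9500^5) / (1 − 0.9500)] ≈ 31376.5840 billion.

$31377 billion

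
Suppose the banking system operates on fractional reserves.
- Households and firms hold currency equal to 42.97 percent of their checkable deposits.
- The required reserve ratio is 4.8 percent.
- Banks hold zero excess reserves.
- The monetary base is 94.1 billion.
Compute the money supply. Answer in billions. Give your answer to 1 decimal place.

The money multiplier is m = (1 + c) / (rr + c) = (1 + 0.4297) / (0.048 + 0.4297) ≈ 2.9929.
So M = m × MB = 2.9929 × 94.1 ≈ 281.6319 billion.

281.6 billion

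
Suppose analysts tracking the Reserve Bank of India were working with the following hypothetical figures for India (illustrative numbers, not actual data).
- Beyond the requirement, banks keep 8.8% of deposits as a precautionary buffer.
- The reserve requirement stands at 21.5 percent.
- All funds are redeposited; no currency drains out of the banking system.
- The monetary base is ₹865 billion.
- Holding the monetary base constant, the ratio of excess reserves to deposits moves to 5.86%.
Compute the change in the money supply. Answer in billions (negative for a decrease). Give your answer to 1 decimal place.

₹306.8 billion

Initially m₁ = 1 / (0.215 + 0.088) ≈ 3.30033, so M₁ = 3.30033 × 865 ≈ 2854.7855 billion.
After the change m₂ = 1 / (0.215 + 0.0586) ≈ 3.65497, so M₂ = 3.65497 × 865 ≈ 3161.5491 billion.
ΔM = M₂ − M₁ = 3161.5491 − 2854.7855 = 306.7636 billion.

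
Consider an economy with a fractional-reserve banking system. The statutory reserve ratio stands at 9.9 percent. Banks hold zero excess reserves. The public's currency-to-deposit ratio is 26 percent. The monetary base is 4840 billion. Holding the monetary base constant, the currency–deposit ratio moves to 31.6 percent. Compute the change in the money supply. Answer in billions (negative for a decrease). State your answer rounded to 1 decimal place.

Initially m₁ = (1 + 0.26) / (0.099 + 0.26) ≈ 3.509749, so M₁ = 3.509749 × 4840 ≈ 16987.1852 billion.
After the change m₂ = (1 + 0.316) / (0.099 + 0.316) ≈ 3.171084, so M₂ = 3.171084 × 4840 ≈ 15348.0466 billion.
ΔM = M₂ − M₁ = 15348.0466 − 16987.1852 = -1639.1386 billion.

-1639.1 billion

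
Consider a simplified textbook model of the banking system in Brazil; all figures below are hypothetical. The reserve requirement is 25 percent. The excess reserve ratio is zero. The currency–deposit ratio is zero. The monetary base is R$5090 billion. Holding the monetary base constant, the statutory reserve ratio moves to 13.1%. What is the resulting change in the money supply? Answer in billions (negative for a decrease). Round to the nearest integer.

Initially m₁ = 1 / (0.25) = 4, so M₁ = 4 × 5090 = 20360 billion.
After the change m₂ = 1 / (0.131) ≈ 7.63359, so M₂ = 7.63359 × 5090 = 38854.9731 billion.
ΔM = M₂ − M₁ = 38854.9731 − 20360 = 18494.9731 billion.

R$18495 billion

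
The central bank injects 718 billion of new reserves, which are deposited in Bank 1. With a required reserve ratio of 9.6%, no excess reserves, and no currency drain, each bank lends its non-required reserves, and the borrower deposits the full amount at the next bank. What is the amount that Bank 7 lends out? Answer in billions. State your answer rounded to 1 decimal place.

354.2 billion

Each bank lends a fraction (1 − rr) = 0.9040 of the deposit it receives, so Bank 7 receives 718·0.9040^6 and lends 718·0.9040^7 ≈ 354.2448 billion.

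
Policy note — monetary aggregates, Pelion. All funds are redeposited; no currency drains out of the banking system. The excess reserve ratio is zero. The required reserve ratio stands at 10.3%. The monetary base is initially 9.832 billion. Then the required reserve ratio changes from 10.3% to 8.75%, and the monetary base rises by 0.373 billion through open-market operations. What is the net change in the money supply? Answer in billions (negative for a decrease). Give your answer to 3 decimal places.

Before: m₁ = 1 / (0.103) ≈ 9.708738, MB₁ = 9.832, so M₁ = 9.708738 × 9.832 ≈ 95.4563 billion.
After: m₂ = 1 / (0.0875) ≈ 11.428571, MB₂ = 9.832 + 0.373 = 10.205, so M₂ = 11.428571 × 10.205 ≈ 116.6286 billion.
ΔM = M₂ − M₁ = 116.6286 − 95.4563 = 21.1723 billion.

21.172 billion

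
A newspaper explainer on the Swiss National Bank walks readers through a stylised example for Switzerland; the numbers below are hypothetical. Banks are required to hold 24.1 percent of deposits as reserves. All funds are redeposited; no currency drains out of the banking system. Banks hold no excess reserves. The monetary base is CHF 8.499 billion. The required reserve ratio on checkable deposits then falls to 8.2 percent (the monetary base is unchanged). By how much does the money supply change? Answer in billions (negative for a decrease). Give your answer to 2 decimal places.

CHF 68.38 billion

Initially m₁ = 1 / (0.241) ≈ 4.1494, so M₁ = 4.1494 × 8.499 ≈ 35.2658 billion.
After the change m₂ = 1 / (0.082) ≈ 12.1951, so M₂ = 12.1951 × 8.499 ≈ 103.6462 billion.
ΔM = M₂ − M₁ = 103.6462 − 35.2658 = 68.3804 billion.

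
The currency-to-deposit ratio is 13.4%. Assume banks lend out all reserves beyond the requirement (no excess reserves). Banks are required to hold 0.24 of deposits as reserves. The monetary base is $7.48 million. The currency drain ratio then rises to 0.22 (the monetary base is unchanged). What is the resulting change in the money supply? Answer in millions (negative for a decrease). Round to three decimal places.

-2.842 million

Initially m₁ = (1 + 0.134) / (0.24 + 0.134) ≈ 3.03209, so M₁ = 3.03209 × 7.48 ≈ 22.68 million.
After the change m₂ = (1 + 0.22) / (0.24 + 0.22) ≈ 2.65217, so M₂ = 2.65217 × 7.48 ≈ 19.8382 million.
ΔM = M₂ − M₁ = 19.8382 − 22.68 = -2.8418 million.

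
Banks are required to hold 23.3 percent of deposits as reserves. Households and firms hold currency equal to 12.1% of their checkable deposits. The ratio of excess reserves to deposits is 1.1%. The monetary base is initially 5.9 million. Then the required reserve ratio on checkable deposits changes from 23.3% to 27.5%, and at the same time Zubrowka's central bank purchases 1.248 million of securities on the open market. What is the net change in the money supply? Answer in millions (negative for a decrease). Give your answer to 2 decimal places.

Before: m₁ = (1 + 0.121) / (0.233 + 0.011 + 0.121) ≈ 3.0712, MB₁ = 5.9, so M₁ = 3.0712 × 5.9 ≈ 18.1201 million.
After: m₂ = (1 + 0.121) / (0.275 + 0.011 + 0.121) ≈ 2.7543, MB₂ = 5.9 + 1.248 = 7.148, so M₂ = 2.7543 × 7.148 ≈ 19.6877 million.
ΔM = M₂ − M₁ = 19.6877 − 18.1201 = 1.5676 million.

1.57 million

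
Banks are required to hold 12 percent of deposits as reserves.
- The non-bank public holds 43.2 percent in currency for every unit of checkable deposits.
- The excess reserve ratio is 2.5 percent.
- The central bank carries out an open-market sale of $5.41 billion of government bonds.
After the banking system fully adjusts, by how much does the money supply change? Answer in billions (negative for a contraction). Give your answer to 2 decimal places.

The money multiplier is m = (1 + c) / (rr + e + c) = (1 + 0.432) / (0.12 + 0.025 + 0.432) ≈ 2.4818.
The sale removes 5.41 billion of base, so ΔM = m × ΔMB = 2.4818 × (−5.41) ≈ -13.4265 billion.

-13.43 billion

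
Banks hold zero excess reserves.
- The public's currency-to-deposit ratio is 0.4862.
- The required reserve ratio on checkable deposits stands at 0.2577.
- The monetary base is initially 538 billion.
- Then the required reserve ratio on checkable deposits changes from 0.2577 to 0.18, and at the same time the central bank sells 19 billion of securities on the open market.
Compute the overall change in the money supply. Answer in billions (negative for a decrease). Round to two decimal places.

Before: m₁ = (1 + 0.4862) / (0.2577 + 0.4862) ≈ 1.997849, MB₁ = 538, so M₁ = 1.997849 × 538 ≈ 1074.8428 billion.
After: m₂ = (1 + 0.4862) / (0.18 + 0.4862) ≈ 2.230862, MB₂ = 538 − 19 = 519, so M₂ = 2.230862 × 519 ≈ 1157.8174 billion.
ΔM = M₂ − M₁ = 1157.8174 − 1074.8428 = 82.9746 billion.

82.97 billion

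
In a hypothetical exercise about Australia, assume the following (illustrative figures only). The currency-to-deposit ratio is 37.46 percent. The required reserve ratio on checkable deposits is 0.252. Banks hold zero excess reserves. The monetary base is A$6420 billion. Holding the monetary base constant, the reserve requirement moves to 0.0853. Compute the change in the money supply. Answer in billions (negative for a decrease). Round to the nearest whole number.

A$5105 billion

Initially m₁ = (1 + 0.3746) / (0.252 + 0.3746) ≈ 2.19374, so M₁ = 2.19374 × 6420 = 14083.8108 billion.
After the change m₂ = (1 + 0.3746) / (0.0853 + 0.3746) ≈ 2.98891, so M₂ = 2.98891 × 6420 = 19188.8022 billion.
ΔM = M₂ − M₁ = 19188.8022 − 14083.8108 = 5104.9914 billion.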